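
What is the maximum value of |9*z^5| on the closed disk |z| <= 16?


Step 1: On |z| = 16, |f(z)| = 9 * |z|^5 = 9 * 16^5
Step 2: By maximum modulus principle, maximum is on boundary.
Step 3: Maximum = 9 * 1048576 = 9437184

9437184


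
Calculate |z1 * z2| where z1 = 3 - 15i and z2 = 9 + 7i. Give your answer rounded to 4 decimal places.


Step 1: |z1| = sqrt(3^2 + (-15)^2) = sqrt(234)
Step 2: |z2| = sqrt(9^2 + 7^2) = sqrt(130)
Step 3: |z1*z2| = |z1|*|z2| = sqrt(234) * sqrt(130) = sqrt(234 * 130) = sqrt(30420)
Step 4: = 174.4133

174.4133


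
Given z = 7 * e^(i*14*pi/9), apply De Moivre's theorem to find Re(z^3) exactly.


Step 1: By De Moivre's theorem, z^3 = 7^3 * e^(i*3*14*pi/9) = 343 * (cos(14*pi/3) + i*sin(14*pi/3))
Step 2: |z|^3 = 7^3 = 343
Step 3: Reduce the angle mod 2*pi: 14*pi/3 - 4*pi = 2*pi/3
Step 4: cos(2*pi/3) = -1/2
Step 5: Re(z^3) = 343 * (-1/2) = -343/2

-343/2


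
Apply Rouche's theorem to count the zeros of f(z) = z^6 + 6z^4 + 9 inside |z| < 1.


Step 1: On |z| = 1 the three terms have sizes |z^6| = 1^6 = 1, |6z^4| = 6*1^4 = 6, |9| = 9
Step 2: The dominant term is g(z) = 9; let h(z) = z^6 + 6z^4 so f = g + h
Step 3: On |z| = 1: |g| = 9 and |h| <= 1 + 6 = 7
Step 4: Since 9 > 7, |h| < |g| on |z| = 1, so by Rouche f has the same number of zeros as g inside |z| < 1
Step 5: g(z) = 9 is a nonzero constant with no zeros inside |z| < 1. Answer = 0

0


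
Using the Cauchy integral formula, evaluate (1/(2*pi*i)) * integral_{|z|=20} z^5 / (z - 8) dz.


Step 1: f(z) = z^5, a = 8 is inside |z| = 20
Step 2: By Cauchy integral formula: (1/(2pi*i)) * integral = f(a)
Step 3: f(8) = 8^5 = 32768

32768


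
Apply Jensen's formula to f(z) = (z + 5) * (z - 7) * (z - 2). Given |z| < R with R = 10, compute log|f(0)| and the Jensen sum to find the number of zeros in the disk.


Jensen's formula: (1/2pi)*integral log|f(Re^it)|dt = log|f(0)| + sum_{|a_k|<R} log(R/|a_k|)
Step 1: f(0) = 5 * (-7) * (-2) = 70
Step 2: log|f(0)| = log|-5| + log|7| + log|2| = 4.2485
Step 3: Zeros inside |z| < 10: -5, 7, 2
Step 4: Jensen sum = log(10/5) + log(10/7) + log(10/2) = 2.6593
Step 5: n(R) = number of terms in the Jensen sum = count of zeros inside |z| < 10 = 3

3


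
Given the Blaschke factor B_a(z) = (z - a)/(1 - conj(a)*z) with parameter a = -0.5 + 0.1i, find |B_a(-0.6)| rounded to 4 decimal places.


Step 1: Numerator z0 - a = -0.6 - (-0.5 + 0.1i) = -0.1 - 0.1i
Step 2: Denominator 1 - conj(a)*z0 = 1 - (-0.5 - 0.1i)*(-0.6) = 0.7 - 0.06i
Step 3: |z0 - a|^2 = (-0.1)^2 + (-0.1)^2 = 0.02; |1 - conj(a)*z0|^2 = 0.7^2 + (-0.06)^2 = 0.4936
Step 4: |B_a(-0.6)| = sqrt(0.02 / 0.4936) = sqrt(0.040519)
Step 5: = 0.2013

0.2013


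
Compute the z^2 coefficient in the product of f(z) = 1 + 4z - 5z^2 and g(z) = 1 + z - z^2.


Step 1: z^2 term in f*g comes from: (1)*(-z^2) + (4z)*(z) + (-5z^2)*(1)
Step 2: = -1 + 4 - 5
Step 3: = -2

-2


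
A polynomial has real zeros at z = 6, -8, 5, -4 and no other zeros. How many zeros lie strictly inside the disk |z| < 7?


Step 1: Check each root:
  z = 6: |6| = 6 < 7
  z = -8: |-8| = 8 >= 7
  z = 5: |5| = 5 < 7
  z = -4: |-4| = 4 < 7
Step 2: Count = 3

3


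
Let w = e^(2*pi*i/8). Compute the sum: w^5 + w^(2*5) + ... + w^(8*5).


Step 1: The sum sum_{j=1}^{n} w^(k*j) equals n if n | k, else 0.
Step 2: Here n = 8, k = 5
Step 3: Does n divide k? 8 | 5 -> False
Step 4: Sum = 0

0


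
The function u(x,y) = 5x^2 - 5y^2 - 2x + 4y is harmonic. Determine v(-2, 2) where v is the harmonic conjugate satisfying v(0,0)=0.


Step 1: v_x = -u_y = 10y - 4
Step 2: v_y = u_x = 10x - 2
Step 3: v = 10xy - 4x - 2y + C
Step 4: v(0,0) = 0 => C = 0
Step 5: v(-2, 2) = -36

-36


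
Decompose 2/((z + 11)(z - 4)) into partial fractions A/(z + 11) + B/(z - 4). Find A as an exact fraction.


Step 1: Multiply both sides by (z + 11) and set z = -11
Step 2: A = 2 / (-11 - 4)
Step 3: A = 2 / (-15)
Step 4: A = -2/15

-2/15


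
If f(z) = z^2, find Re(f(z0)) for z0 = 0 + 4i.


Step 1: z0 = 0 + 4i
Step 2: z0^2 = 0^2 - 4^2 + 0i
Step 3: real part = 0 - 16 = -16

-16


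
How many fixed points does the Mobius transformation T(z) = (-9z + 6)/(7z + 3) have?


Step 1: Fixed points satisfy T(z) = z
Step 2: 7z^2 + 12z - 6 = 0
Step 3: Discriminant = 12^2 - 4*7*(-6) = 312
Step 4: Number of fixed points = 2

2


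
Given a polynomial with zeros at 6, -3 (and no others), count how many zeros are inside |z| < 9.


Step 1: Check each root:
  z = 6: |6| = 6 < 9
  z = -3: |-3| = 3 < 9
Step 2: Count = 2

2


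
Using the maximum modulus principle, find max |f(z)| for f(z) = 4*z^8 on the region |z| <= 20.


Step 1: On |z| = 20, |f(z)| = 4 * |z|^8 = 4 * 20^8
Step 2: By maximum modulus principle, maximum is on boundary.
Step 3: Maximum = 4 * 25600000000 = 102400000000

102400000000


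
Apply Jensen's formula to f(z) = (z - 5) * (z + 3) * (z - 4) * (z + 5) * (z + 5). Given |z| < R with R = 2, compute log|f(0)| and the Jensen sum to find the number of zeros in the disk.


Jensen's formula: (1/2pi)*integral log|f(Re^it)|dt = log|f(0)| + sum_{|a_k|<R} log(R/|a_k|)
Step 1: f(0) = (-5) * 3 * (-4) * 5 * 5 = 1500
Step 2: log|f(0)| = log|5| + log|-3| + log|4| + log|-5| + log|-5| = 7.3132
Step 3: Zeros inside |z| < 2: none
Step 4: Jensen sum = (empty sum) = 0
Step 5: n(R) = number of terms in the Jensen sum = count of zeros inside |z| < 2 = 0

0


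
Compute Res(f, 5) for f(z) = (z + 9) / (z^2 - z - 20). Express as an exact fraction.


Step 1: Q(z) = z^2 - z - 20 = (z - 5)(z + 4)
Step 2: Q'(z) = 2z - 1
Step 3: Q'(5) = 9, P(5) = 14
Step 4: Res = P(5)/Q'(5) = 14/9 = 14/9

14/9


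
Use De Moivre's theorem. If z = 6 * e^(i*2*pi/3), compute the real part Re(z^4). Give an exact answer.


Step 1: By De Moivre's theorem, z^4 = 6^4 * e^(i*4*2*pi/3) = 1296 * (cos(8*pi/3) + i*sin(8*pi/3))
Step 2: |z|^4 = 6^4 = 1296
Step 3: Reduce the angle mod 2*pi: 8*pi/3 - 2*pi = 2*pi/3
Step 4: cos(2*pi/3) = -1/2
Step 5: Re(z^4) = 1296 * (-1/2) = -648

-648


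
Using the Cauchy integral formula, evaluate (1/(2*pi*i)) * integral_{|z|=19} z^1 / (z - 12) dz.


Step 1: f(z) = z^1, a = 12 is inside |z| = 19
Step 2: By Cauchy integral formula: (1/(2pi*i)) * integral = f(a)
Step 3: f(12) = 12^1 = 12

12


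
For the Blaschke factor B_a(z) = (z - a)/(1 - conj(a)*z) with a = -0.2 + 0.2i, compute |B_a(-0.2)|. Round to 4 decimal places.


Step 1: Numerator z0 - a = -0.2 - (-0.2 + 0.2i) = 0 - 0.2i
Step 2: Denominator 1 - conj(a)*z0 = 1 - (-0.2 - 0.2i)*(-0.2) = 0.96 - 0.04i
Step 3: |z0 - a|^2 = 0^2 + (-0.2)^2 = 0.04; |1 - conj(a)*z0|^2 = 0.96^2 + (-0.04)^2 = 0.9232
Step 4: |B_a(-0.2)| = sqrt(0.04 / 0.9232) = sqrt(0.043328)
Step 5: = 0.2082

0.2082


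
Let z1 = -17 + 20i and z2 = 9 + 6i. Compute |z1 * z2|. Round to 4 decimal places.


Step 1: |z1| = sqrt((-17)^2 + 20^2) = sqrt(689)
Step 2: |z2| = sqrt(9^2 + 6^2) = sqrt(117)
Step 3: |z1*z2| = |z1|*|z2| = sqrt(689) * sqrt(117) = sqrt(689 * 117) = sqrt(80613)
Step 4: = 283.9243

283.9243


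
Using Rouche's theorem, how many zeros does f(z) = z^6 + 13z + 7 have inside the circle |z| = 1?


Step 1: On |z| = 1 the three terms have sizes |z^6| = 1^6 = 1, |13z| = 13*1 = 13, |7| = 7
Step 2: The dominant term is g(z) = 13z; let h(z) = z^6 + 7 so f = g + h
Step 3: On |z| = 1: |g| = 13 and |h| <= 1 + 7 = 8
Step 4: Since 13 > 8, |h| < |g| on |z| = 1, so by Rouche f has the same number of zeros as g inside |z| < 1
Step 5: g(z) = 13z has 1 zero (at the origin, multiplicity 1) inside |z| < 1. Answer = 1

1


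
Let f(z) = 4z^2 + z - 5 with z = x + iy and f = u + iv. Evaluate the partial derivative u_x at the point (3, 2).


Step 1: f(z) = 4(x+iy)^2 + (x+iy) - 5
Step 2: u = 4(x^2 - y^2) + x - 5
Step 3: u_x = 8x + 1
Step 4: At (3, 2): u_x = 24 + 1 = 25

25


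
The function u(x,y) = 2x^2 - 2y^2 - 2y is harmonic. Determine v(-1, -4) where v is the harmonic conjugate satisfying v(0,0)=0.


Step 1: v_x = -u_y = 4y + 2
Step 2: v_y = u_x = 4x + 0
Step 3: v = 4xy + 2x + C
Step 4: v(0,0) = 0 => C = 0
Step 5: v(-1, -4) = 14

14


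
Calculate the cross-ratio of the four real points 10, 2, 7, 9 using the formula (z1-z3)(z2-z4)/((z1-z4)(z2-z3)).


Step 1: (z1-z3)(z2-z4) = 3 * (-7) = -21
Step 2: (z1-z4)(z2-z3) = 1 * (-5) = -5
Step 3: Cross-ratio = 21/5 = 21/5

21/5


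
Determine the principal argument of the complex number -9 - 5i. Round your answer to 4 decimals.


Step 1: z = -9 - 5i
Step 2: arg(z) = atan2(-5, -9)
Step 3: arg(z) = -2.6345

-2.6345


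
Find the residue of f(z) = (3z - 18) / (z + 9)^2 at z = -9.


Step 1: Pole of order 2 at z = -9
Step 2: Res = lim d/dz [(z + 9)^2 * f(z)] as z -> -9
Step 3: (z + 9)^2 * f(z) = 3z - 18
Step 4: d/dz[3z - 18] = 3

3


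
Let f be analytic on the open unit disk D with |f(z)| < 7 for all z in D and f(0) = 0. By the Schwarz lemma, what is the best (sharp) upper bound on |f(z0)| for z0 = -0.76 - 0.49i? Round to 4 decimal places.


Step 1: g = f/7 maps D -> D with g(0) = 0, so by the Schwarz lemma |g(z)| <= |z|, i.e. |f(z)| <= 7|z|; this is sharp (f(z) = 7z).
Step 2: |z0|^2 = (-0.76)^2 + (-0.49)^2 = 0.8177
Step 3: |z0| = sqrt(0.8177) = 0.904268
Step 4: Best bound = 7 * |z0| = 7 * 0.904268 = 6.3299

6.3299


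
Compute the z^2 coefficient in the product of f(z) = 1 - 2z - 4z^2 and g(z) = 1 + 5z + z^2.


Step 1: z^2 term in f*g comes from: (1)*(z^2) + (-2z)*(5z) + (-4z^2)*(1)
Step 2: = 1 - 10 - 4
Step 3: = -13

-13


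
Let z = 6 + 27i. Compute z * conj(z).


Step 1: conj(z) = 6 - 27i
Step 2: z * conj(z) = 6^2 + 27^2
Step 3: = 36 + 729 = 765

765


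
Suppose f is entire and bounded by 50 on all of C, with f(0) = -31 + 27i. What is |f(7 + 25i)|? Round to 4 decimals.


Step 1: By Liouville's theorem, a bounded entire function is constant.
Step 2: f(z) = f(0) = -31 + 27i for all z.
Step 3: |f(w)| = |-31 + 27i| = sqrt(961 + 729)
Step 4: = 41.1096

41.1096


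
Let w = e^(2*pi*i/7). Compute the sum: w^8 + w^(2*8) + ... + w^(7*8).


Step 1: The sum sum_{j=1}^{n} w^(k*j) equals n if n | k, else 0.
Step 2: Here n = 7, k = 8
Step 3: Does n divide k? 7 | 8 -> False
Step 4: Sum = 0

0


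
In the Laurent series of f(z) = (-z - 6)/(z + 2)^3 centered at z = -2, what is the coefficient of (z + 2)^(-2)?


Step 1: Write the numerator in powers of (z + 2): -z - 6 = -(z + 2) + (-1*(-2) - 6) = -(z + 2) - 4
Step 2: Divide by (z + 2)^3: f(z) = -4(z + 2)^(-3) - (z + 2)^(-2)
Step 3: This finite sum is the Laurent series of f about z = -2.
Step 4: Coefficient of (z + 2)^(-2) = coefficient of (z + 2) in the re-centred numerator = -1

-1


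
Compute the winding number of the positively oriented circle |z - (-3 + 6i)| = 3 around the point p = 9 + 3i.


Step 1: Center c = (-3, 6), radius = 3
Step 2: |p - c|^2 = 12^2 + (-3)^2 = 153
Step 3: r^2 = 9
Step 4: |p-c| > r so winding number = 0

0


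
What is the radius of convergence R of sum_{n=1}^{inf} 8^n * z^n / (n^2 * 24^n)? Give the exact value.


Step 1: General term a_n = 8^n / (n^2 * 24^n)
Step 2: By the root test, |a_n|^(1/n) = 8 / (n^(2/n) * 24) -> 8/24 as n -> infinity (since n^(2/n) -> 1)
Step 3: R = 1/lim|a_n|^(1/n) = 24/8 = 3

3


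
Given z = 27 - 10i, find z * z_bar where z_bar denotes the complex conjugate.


Step 1: conj(z) = 27 + 10i
Step 2: z * conj(z) = 27^2 + (-10)^2
Step 3: = 729 + 100 = 829

829


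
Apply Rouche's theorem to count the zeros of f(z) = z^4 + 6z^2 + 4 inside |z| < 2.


Step 1: On |z| = 2 the three terms have sizes |z^4| = 2^4 = 16, |6z^2| = 6*2^2 = 24, |4| = 4
Step 2: The dominant term is g(z) = 6z^2; let h(z) = z^4 + 4 so f = g + h
Step 3: On |z| = 2: |g| = 24 and |h| <= 16 + 4 = 20
Step 4: Since 24 > 20, |h| < |g| on |z| = 2, so by Rouche f has the same number of zeros as g inside |z| < 2
Step 5: g(z) = 6z^2 has 2 zeros (at the origin, multiplicity 2) inside |z| < 2. Answer = 2

2


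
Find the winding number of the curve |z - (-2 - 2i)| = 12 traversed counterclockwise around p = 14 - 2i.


Step 1: Center c = (-2, -2), radius = 12
Step 2: |p - c|^2 = 16^2 + 0^2 = 256
Step 3: r^2 = 144
Step 4: |p-c| > r so winding number = 0

0


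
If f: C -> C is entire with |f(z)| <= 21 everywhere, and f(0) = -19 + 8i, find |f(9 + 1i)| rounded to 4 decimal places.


Step 1: By Liouville's theorem, a bounded entire function is constant.
Step 2: f(z) = f(0) = -19 + 8i for all z.
Step 3: |f(w)| = |-19 + 8i| = sqrt(361 + 64)
Step 4: = 20.6155

20.6155


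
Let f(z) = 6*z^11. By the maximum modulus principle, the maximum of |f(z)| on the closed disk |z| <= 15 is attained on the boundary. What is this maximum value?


Step 1: On |z| = 15, |f(z)| = 6 * |z|^11 = 6 * 15^11
Step 2: By maximum modulus principle, maximum is on boundary.
Step 3: Maximum = 6 * 8649755859375 = 51898535156250

51898535156250


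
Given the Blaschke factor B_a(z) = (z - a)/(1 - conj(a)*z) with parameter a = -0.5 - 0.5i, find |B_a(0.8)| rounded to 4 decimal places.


Step 1: Numerator z0 - a = 0.8 - (-0.5 - 0.5i) = 1.3 + 0.5i
Step 2: Denominator 1 - conj(a)*z0 = 1 - (-0.5 + 0.5i)*0.8 = 1.4 - 0.4i
Step 3: |z0 - a|^2 = 1.3^2 + 0.5^2 = 1.94; |1 - conj(a)*z0|^2 = 1.4^2 + (-0.4)^2 = 2.12
Step 4: |B_a(0.8)| = sqrt(1.94 / 2.12) = sqrt(0.915094)
Step 5: = 0.9566

0.9566


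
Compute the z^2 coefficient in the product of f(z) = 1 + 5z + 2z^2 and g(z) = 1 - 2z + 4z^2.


Step 1: z^2 term in f*g comes from: (1)*(4z^2) + (5z)*(-2z) + (2z^2)*(1)
Step 2: = 4 - 10 + 2
Step 3: = -4

-4


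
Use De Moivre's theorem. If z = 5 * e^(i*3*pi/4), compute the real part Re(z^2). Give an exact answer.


Step 1: By De Moivre's theorem, z^2 = 5^2 * e^(i*2*3*pi/4) = 25 * (cos(3*pi/2) + i*sin(3*pi/2))
Step 2: |z|^2 = 5^2 = 25
Step 3: The angle 3*pi/2 already lies in [0, 2*pi)
Step 4: cos(3*pi/2) = 0
Step 5: Re(z^2) = 25 * 0 = 0

0


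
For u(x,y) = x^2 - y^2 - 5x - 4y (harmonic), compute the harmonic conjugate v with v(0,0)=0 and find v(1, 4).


Step 1: v_x = -u_y = 2y + 4
Step 2: v_y = u_x = 2x - 5
Step 3: v = 2xy + 4x - 5y + C
Step 4: v(0,0) = 0 => C = 0
Step 5: v(1, 4) = -8

-8


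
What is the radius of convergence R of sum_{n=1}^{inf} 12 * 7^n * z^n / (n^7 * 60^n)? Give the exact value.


Step 1: General term a_n = 12 * 7^n / (n^7 * 60^n)
Step 2: By the root test, |a_n|^(1/n) = 12^(1/n) * 7 / (n^(7/n) * 60) -> 7/60 as n -> infinity (since 12^(1/n) -> 1 and n^(7/n) -> 1)
Step 3: R = 1/lim|a_n|^(1/n) = 60/7

60/7


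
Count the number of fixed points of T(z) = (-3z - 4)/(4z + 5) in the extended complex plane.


Step 1: Fixed points satisfy T(z) = z
Step 2: 4z^2 + 8z + 4 = 0
Step 3: Discriminant = 8^2 - 4*4*4 = 0
Step 4: Number of fixed points = 1

1


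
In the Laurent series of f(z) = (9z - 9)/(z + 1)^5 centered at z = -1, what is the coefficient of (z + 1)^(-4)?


Step 1: Write the numerator in powers of (z + 1): 9z - 9 = 9(z + 1) + (9*(-1) - 9) = 9(z + 1) - 18
Step 2: Divide by (z + 1)^5: f(z) = -18(z + 1)^(-5) + 9(z + 1)^(-4)
Step 3: This finite sum is the Laurent series of f about z = -1.
Step 4: Coefficient of (z + 1)^(-4) = coefficient of (z + 1) in the re-centred numerator = 9

9


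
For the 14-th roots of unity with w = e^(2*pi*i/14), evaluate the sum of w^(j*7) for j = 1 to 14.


Step 1: The sum sum_{j=1}^{n} w^(k*j) equals n if n | k, else 0.
Step 2: Here n = 14, k = 7
Step 3: Does n divide k? 14 | 7 -> False
Step 4: Sum = 0

0


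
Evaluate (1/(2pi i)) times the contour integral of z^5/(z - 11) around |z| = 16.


Step 1: f(z) = z^5, a = 11 is inside |z| = 16
Step 2: By Cauchy integral formula: (1/(2pi*i)) * integral = f(a)
Step 3: f(11) = 11^5 = 161051

161051


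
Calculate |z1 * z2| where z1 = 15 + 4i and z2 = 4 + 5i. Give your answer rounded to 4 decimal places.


Step 1: |z1| = sqrt(15^2 + 4^2) = sqrt(241)
Step 2: |z2| = sqrt(4^2 + 5^2) = sqrt(41)
Step 3: |z1*z2| = |z1|*|z2| = sqrt(241) * sqrt(41) = sqrt(241 * 41) = sqrt(9881)
Step 4: = 99.4032

99.4032


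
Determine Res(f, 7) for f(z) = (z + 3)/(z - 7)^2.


Step 1: Pole of order 2 at z = 7
Step 2: Res = lim d/dz [(z - 7)^2 * f(z)] as z -> 7
Step 3: (z - 7)^2 * f(z) = z + 3
Step 4: d/dz[z + 3] = 1

1


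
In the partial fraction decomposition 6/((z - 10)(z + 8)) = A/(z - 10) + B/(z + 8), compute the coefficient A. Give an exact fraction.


Step 1: Multiply both sides by (z - 10) and set z = 10
Step 2: A = 6 / (10 + 8)
Step 3: A = 6 / 18
Step 4: A = 1/3

1/3


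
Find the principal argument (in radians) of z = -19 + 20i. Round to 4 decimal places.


Step 1: z = -19 + 20i
Step 2: arg(z) = atan2(20, -19)
Step 3: arg(z) = 2.3306

2.3306


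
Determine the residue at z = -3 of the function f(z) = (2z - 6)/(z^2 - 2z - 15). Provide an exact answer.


Step 1: Q(z) = z^2 - 2z - 15 = (z + 3)(z - 5)
Step 2: Q'(z) = 2z - 2
Step 3: Q'(-3) = -8, P(-3) = -12
Step 4: Res = P(-3)/Q'(-3) = -12/(-8) = 3/2

3/2


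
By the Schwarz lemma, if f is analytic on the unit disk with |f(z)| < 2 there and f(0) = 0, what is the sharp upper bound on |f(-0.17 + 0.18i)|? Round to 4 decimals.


Step 1: g = f/2 maps D -> D with g(0) = 0, so by the Schwarz lemma |g(z)| <= |z|, i.e. |f(z)| <= 2|z|; this is sharp (f(z) = 2z).
Step 2: |z0|^2 = (-0.17)^2 + 0.18^2 = 0.0613
Step 3: |z0| = sqrt(0.0613) = 0.247588
Step 4: Best bound = 2 * |z0| = 2 * 0.247588 = 0.4952

0.4952


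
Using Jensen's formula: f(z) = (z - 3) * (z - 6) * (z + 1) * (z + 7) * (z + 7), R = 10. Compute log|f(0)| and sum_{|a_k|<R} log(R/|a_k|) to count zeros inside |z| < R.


Jensen's formula: (1/2pi)*integral log|f(Re^it)|dt = log|f(0)| + sum_{|a_k|<R} log(R/|a_k|)
Step 1: f(0) = (-3) * (-6) * 1 * 7 * 7 = 882
Step 2: log|f(0)| = log|3| + log|6| + log|-1| + log|-7| + log|-7| = 6.7822
Step 3: Zeros inside |z| < 10: 3, 6, -1, -7, -7
Step 4: Jensen sum = log(10/3) + log(10/6) + log(10/1) + log(10/7) + log(10/7) = 4.7307
Step 5: n(R) = number of terms in the Jensen sum = count of zeros inside |z| < 10 = 5

5


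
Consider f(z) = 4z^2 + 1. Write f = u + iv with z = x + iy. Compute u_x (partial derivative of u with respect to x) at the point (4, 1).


Step 1: f(z) = 4(x+iy)^2 + 1
Step 2: u = 4(x^2 - y^2) + 1
Step 3: u_x = 8x + 0
Step 4: At (4, 1): u_x = 32 + 0 = 32

32


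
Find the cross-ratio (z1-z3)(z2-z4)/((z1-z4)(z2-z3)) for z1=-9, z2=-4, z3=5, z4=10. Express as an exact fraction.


Step 1: (z1-z3)(z2-z4) = (-14) * (-14) = 196
Step 2: (z1-z4)(z2-z3) = (-19) * (-9) = 171
Step 3: Cross-ratio = 196/171 = 196/171

196/171


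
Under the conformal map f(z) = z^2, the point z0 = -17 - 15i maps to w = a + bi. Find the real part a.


Step 1: z0 = -17 - 15i
Step 2: z0^2 = (-17)^2 - (-15)^2 + 510i
Step 3: real part = 289 - 225 = 64

64


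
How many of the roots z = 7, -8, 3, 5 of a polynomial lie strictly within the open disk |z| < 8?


Step 1: Check each root:
  z = 7: |7| = 7 < 8
  z = -8: |-8| = 8 >= 8
  z = 3: |3| = 3 < 8
  z = 5: |5| = 5 < 8
Step 2: Count = 3

3


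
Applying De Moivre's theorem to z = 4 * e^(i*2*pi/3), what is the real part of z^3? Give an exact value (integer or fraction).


Step 1: By De Moivre's theorem, z^3 = 4^3 * e^(i*3*2*pi/3) = 64 * (cos(2*pi) + i*sin(2*pi))
Step 2: |z|^3 = 4^3 = 64
Step 3: Reduce the angle mod 2*pi: 2*pi - 2*pi = 0
Step 4: cos(0) = 1
Step 5: Re(z^3) = 64 * 1 = 64

64


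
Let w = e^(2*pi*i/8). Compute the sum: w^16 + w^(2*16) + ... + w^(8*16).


Step 1: The sum sum_{j=1}^{n} w^(k*j) equals n if n | k, else 0.
Step 2: Here n = 8, k = 16
Step 3: Does n divide k? 8 | 16 -> True
Step 4: Sum = 8

8


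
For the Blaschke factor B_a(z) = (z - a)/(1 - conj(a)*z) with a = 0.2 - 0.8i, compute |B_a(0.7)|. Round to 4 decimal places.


Step 1: Numerator z0 - a = 0.7 - (0.2 - 0.8i) = 0.5 + 0.8i
Step 2: Denominator 1 - conj(a)*z0 = 1 - (0.2 + 0.8i)*0.7 = 0.86 - 0.56i
Step 3: |z0 - a|^2 = 0.5^2 + 0.8^2 = 0.89; |1 - conj(a)*z0|^2 = 0.86^2 + (-0.56)^2 = 1.0532
Step 4: |B_a(0.7)| = sqrt(0.89 / 1.0532) = sqrt(0.845044)
Step 5: = 0.9193

0.9193


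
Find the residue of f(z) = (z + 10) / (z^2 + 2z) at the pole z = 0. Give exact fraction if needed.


Step 1: Q(z) = z^2 + 2z = (z)(z + 2)
Step 2: Q'(z) = 2z + 2
Step 3: Q'(0) = 2, P(0) = 10
Step 4: Res = P(0)/Q'(0) = 10/2 = 5

5


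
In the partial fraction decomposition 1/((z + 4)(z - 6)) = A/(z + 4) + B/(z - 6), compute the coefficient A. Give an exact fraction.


Step 1: Multiply both sides by (z + 4) and set z = -4
Step 2: A = 1 / (-4 - 6)
Step 3: A = 1 / (-10)
Step 4: A = -1/10

-1/10


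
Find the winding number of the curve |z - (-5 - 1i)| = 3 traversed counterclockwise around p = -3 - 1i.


Step 1: Center c = (-5, -1), radius = 3
Step 2: |p - c|^2 = 2^2 + 0^2 = 4
Step 3: r^2 = 9
Step 4: |p-c| < r so winding number = 1

1


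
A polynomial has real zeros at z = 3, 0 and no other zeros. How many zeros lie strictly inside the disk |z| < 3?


Step 1: Check each root:
  z = 3: |3| = 3 >= 3
  z = 0: |0| = 0 < 3
Step 2: Count = 1

1


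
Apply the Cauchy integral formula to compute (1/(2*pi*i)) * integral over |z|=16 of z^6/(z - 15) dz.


Step 1: f(z) = z^6, a = 15 is inside |z| = 16
Step 2: By Cauchy integral formula: (1/(2pi*i)) * integral = f(a)
Step 3: f(15) = 15^6 = 11390625

11390625


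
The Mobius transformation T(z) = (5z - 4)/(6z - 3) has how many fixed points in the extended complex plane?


Step 1: Fixed points satisfy T(z) = z
Step 2: 6z^2 - 8z + 4 = 0
Step 3: Discriminant = (-8)^2 - 4*6*4 = -32
Step 4: Number of fixed points = 2

2


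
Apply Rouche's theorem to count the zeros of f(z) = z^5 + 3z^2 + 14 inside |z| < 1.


Step 1: On |z| = 1 the three terms have sizes |z^5| = 1^5 = 1, |3z^2| = 3*1^2 = 3, |14| = 14
Step 2: The dominant term is g(z) = 14; let h(z) = z^5 + 3z^2 so f = g + h
Step 3: On |z| = 1: |g| = 14 and |h| <= 1 + 3 = 4
Step 4: Since 14 > 4, |h| < |g| on |z| = 1, so by Rouche f has the same number of zeros as g inside |z| < 1
Step 5: g(z) = 14 is a nonzero constant with no zeros inside |z| < 1. Answer = 0

0


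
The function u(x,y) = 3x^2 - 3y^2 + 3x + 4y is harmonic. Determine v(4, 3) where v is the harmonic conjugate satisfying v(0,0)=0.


Step 1: v_x = -u_y = 6y - 4
Step 2: v_y = u_x = 6x + 3
Step 3: v = 6xy - 4x + 3y + C
Step 4: v(0,0) = 0 => C = 0
Step 5: v(4, 3) = 65

65


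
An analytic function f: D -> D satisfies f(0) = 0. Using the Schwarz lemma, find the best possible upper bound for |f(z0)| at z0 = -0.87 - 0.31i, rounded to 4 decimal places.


Step 1: Schwarz lemma: if f: D -> D is analytic with f(0) = 0, then |f(z)| <= |z| for all z in D, and this is sharp (f(z) = z).
Step 2: |z0|^2 = (-0.87)^2 + (-0.31)^2 = 0.853
Step 3: |z0| = sqrt(0.853) = 0.92358
Step 4: Best bound = |z0| = 0.9236

0.9236


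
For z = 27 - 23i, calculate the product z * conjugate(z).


Step 1: conj(z) = 27 + 23i
Step 2: z * conj(z) = 27^2 + (-23)^2
Step 3: = 729 + 529 = 1258

1258


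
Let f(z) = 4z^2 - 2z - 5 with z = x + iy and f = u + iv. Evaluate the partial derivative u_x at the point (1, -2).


Step 1: f(z) = 4(x+iy)^2 - 2(x+iy) - 5
Step 2: u = 4(x^2 - y^2) - 2x - 5
Step 3: u_x = 8x - 2
Step 4: At (1, -2): u_x = 8 - 2 = 6

6


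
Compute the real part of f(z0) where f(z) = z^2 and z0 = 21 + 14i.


Step 1: z0 = 21 + 14i
Step 2: z0^2 = 21^2 - 14^2 + 588i
Step 3: real part = 441 - 196 = 245

245


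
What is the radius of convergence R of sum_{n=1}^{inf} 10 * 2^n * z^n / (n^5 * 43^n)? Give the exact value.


Step 1: General term a_n = 10 * 2^n / (n^5 * 43^n)
Step 2: By the root test, |a_n|^(1/n) = 10^(1/n) * 2 / (n^(5/n) * 43) -> 2/43 as n -> infinity (since 10^(1/n) -> 1 and n^(5/n) -> 1)
Step 3: R = 1/lim|a_n|^(1/n) = 43/2

43/2


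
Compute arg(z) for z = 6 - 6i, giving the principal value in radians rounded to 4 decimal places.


Step 1: z = 6 - 6i
Step 2: arg(z) = atan2(-6, 6)
Step 3: arg(z) = -0.7854

-0.7854


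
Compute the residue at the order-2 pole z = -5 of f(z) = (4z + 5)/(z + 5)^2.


Step 1: Pole of order 2 at z = -5
Step 2: Res = lim d/dz [(z + 5)^2 * f(z)] as z -> -5
Step 3: (z + 5)^2 * f(z) = 4z + 5
Step 4: d/dz[4z + 5] = 4

4


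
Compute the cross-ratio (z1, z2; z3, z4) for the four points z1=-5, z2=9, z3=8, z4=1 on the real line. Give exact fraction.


Step 1: (z1-z3)(z2-z4) = (-13) * 8 = -104
Step 2: (z1-z4)(z2-z3) = (-6) * 1 = -6
Step 3: Cross-ratio = 104/6 = 52/3

52/3


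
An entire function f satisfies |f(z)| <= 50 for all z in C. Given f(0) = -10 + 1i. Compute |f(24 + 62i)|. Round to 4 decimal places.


Step 1: By Liouville's theorem, a bounded entire function is constant.
Step 2: f(z) = f(0) = -10 + 1i for all z.
Step 3: |f(w)| = |-10 + 1i| = sqrt(100 + 1)
Step 4: = 10.0499

10.0499


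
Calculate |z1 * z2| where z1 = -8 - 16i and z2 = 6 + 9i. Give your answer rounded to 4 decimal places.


Step 1: |z1| = sqrt((-8)^2 + (-16)^2) = sqrt(320)
Step 2: |z2| = sqrt(6^2 + 9^2) = sqrt(117)
Step 3: |z1*z2| = |z1|*|z2| = sqrt(320) * sqrt(117) = sqrt(320 * 117) = sqrt(37440)
Step 4: = 193.4942

193.4942


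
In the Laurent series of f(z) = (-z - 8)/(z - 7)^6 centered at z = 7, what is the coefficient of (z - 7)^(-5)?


Step 1: Write the numerator in powers of (z - 7): -z - 8 = -(z - 7) + (-1*7 - 8) = -(z - 7) - 15
Step 2: Divide by (z - 7)^6: f(z) = -15(z - 7)^(-6) - (z - 7)^(-5)
Step 3: This finite sum is the Laurent series of f about z = 7.
Step 4: Coefficient of (z - 7)^(-5) = coefficient of (z - 7) in the re-centred numerator = -1

-1


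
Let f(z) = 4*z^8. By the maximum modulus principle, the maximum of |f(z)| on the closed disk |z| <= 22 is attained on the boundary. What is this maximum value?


Step 1: On |z| = 22, |f(z)| = 4 * |z|^8 = 4 * 22^8
Step 2: By maximum modulus principle, maximum is on boundary.
Step 3: Maximum = 4 * 54875873536 = 219503494144

219503494144


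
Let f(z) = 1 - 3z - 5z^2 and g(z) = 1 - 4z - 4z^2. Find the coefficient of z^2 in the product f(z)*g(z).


Step 1: z^2 term in f*g comes from: (1)*(-4z^2) + (-3z)*(-4z) + (-5z^2)*(1)
Step 2: = -4 + 12 - 5
Step 3: = 3

3


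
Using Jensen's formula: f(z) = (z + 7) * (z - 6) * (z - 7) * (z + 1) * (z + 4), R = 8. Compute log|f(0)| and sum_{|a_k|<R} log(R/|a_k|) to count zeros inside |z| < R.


Jensen's formula: (1/2pi)*integral log|f(Re^it)|dt = log|f(0)| + sum_{|a_k|<R} log(R/|a_k|)
Step 1: f(0) = 7 * (-6) * (-7) * 1 * 4 = 1176
Step 2: log|f(0)| = log|-7| + log|6| + log|7| + log|-1| + log|-4| = 7.0699
Step 3: Zeros inside |z| < 8: -7, 6, 7, -1, -4
Step 4: Jensen sum = log(8/7) + log(8/6) + log(8/7) + log(8/1) + log(8/4) = 3.3273
Step 5: n(R) = number of terms in the Jensen sum = count of zeros inside |z| < 8 = 5

5


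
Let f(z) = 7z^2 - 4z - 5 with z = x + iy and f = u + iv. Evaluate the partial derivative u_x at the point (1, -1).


Step 1: f(z) = 7(x+iy)^2 - 4(x+iy) - 5
Step 2: u = 7(x^2 - y^2) - 4x - 5
Step 3: u_x = 14x - 4
Step 4: At (1, -1): u_x = 14 - 4 = 10

10


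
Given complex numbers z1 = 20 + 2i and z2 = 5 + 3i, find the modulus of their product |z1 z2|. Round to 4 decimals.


Step 1: |z1| = sqrt(20^2 + 2^2) = sqrt(404)
Step 2: |z2| = sqrt(5^2 + 3^2) = sqrt(34)
Step 3: |z1*z2| = |z1|*|z2| = sqrt(404) * sqrt(34) = sqrt(404 * 34) = sqrt(13736)
Step 4: = 117.2007

117.2007


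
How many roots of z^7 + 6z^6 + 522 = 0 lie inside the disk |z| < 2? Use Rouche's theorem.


Step 1: On |z| = 2 the three terms have sizes |z^7| = 2^7 = 128, |6z^6| = 6*2^6 = 384, |522| = 522
Step 2: The dominant term is g(z) = 522; let h(z) = z^7 + 6z^6 so f = g + h
Step 3: On |z| = 2: |g| = 522 and |h| <= 128 + 384 = 512
Step 4: Since 522 > 512, |h| < |g| on |z| = 2, so by Rouche f has the same number of zeros as g inside |z| < 2
Step 5: g(z) = 522 is a nonzero constant with no zeros inside |z| < 2. Answer = 0

0


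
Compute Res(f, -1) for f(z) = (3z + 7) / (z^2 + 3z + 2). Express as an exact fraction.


Step 1: Q(z) = z^2 + 3z + 2 = (z + 1)(z + 2)
Step 2: Q'(z) = 2z + 3
Step 3: Q'(-1) = 1, P(-1) = 4
Step 4: Res = P(-1)/Q'(-1) = 4/1 = 4

4


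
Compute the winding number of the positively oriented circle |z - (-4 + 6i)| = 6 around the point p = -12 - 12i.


Step 1: Center c = (-4, 6), radius = 6
Step 2: |p - c|^2 = (-8)^2 + (-18)^2 = 388
Step 3: r^2 = 36
Step 4: |p-c| > r so winding number = 0

0


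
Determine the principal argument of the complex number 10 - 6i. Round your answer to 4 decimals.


Step 1: z = 10 - 6i
Step 2: arg(z) = atan2(-6, 10)
Step 3: arg(z) = -0.5404

-0.5404


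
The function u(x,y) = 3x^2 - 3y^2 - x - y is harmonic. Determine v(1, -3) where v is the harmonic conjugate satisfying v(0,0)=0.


Step 1: v_x = -u_y = 6y + 1
Step 2: v_y = u_x = 6x - 1
Step 3: v = 6xy + x - y + C
Step 4: v(0,0) = 0 => C = 0
Step 5: v(1, -3) = -14

-14


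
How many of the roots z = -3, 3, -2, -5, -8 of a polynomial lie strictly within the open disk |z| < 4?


Step 1: Check each root:
  z = -3: |-3| = 3 < 4
  z = 3: |3| = 3 < 4
  z = -2: |-2| = 2 < 4
  z = -5: |-5| = 5 >= 4
  z = -8: |-8| = 8 >= 4
Step 2: Count = 3

3


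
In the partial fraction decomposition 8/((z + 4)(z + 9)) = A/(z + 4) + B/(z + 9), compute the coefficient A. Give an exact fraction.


Step 1: Multiply both sides by (z + 4) and set z = -4
Step 2: A = 8 / (-4 + 9)
Step 3: A = 8 / 5
Step 4: A = 8/5

8/5


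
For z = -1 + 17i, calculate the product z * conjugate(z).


Step 1: conj(z) = -1 - 17i
Step 2: z * conj(z) = (-1)^2 + 17^2
Step 3: = 1 + 289 = 290

290


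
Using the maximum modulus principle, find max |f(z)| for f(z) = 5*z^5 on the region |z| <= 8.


Step 1: On |z| = 8, |f(z)| = 5 * |z|^5 = 5 * 8^5
Step 2: By maximum modulus principle, maximum is on boundary.
Step 3: Maximum = 5 * 32768 = 163840

163840


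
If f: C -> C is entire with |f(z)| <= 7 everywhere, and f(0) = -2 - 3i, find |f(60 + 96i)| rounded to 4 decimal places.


Step 1: By Liouville's theorem, a bounded entire function is constant.
Step 2: f(z) = f(0) = -2 - 3i for all z.
Step 3: |f(w)| = |-2 - 3i| = sqrt(4 + 9)
Step 4: = 3.6056

3.6056


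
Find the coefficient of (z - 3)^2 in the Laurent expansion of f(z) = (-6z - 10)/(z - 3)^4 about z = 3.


Step 1: Write the numerator in powers of (z - 3): -6z - 10 = -6(z - 3) + (-6*3 - 10) = -6(z - 3) - 28
Step 2: Divide by (z - 3)^4: f(z) = -28(z - 3)^(-4) - 6(z - 3)^(-3)
Step 3: This finite sum is the Laurent series of f about z = 3.
Step 4: Only the powers -4 and -3 appear, so the coefficient of (z - 3)^2 = 0

0


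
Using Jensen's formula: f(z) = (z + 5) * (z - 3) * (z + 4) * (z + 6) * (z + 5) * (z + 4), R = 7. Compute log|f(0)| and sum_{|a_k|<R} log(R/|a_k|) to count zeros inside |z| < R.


Jensen's formula: (1/2pi)*integral log|f(Re^it)|dt = log|f(0)| + sum_{|a_k|<R} log(R/|a_k|)
Step 1: f(0) = 5 * (-3) * 4 * 6 * 5 * 4 = -7200
Step 2: log|f(0)| = log|-5| + log|3| + log|-4| + log|-6| + log|-5| + log|-4| = 8.8818
Step 3: Zeros inside |z| < 7: -5, 3, -4, -6, -5, -4
Step 4: Jensen sum = log(7/5) + log(7/3) + log(7/4) + log(7/6) + log(7/5) + log(7/4) = 2.7936
Step 5: n(R) = number of terms in the Jensen sum = count of zeros inside |z| < 7 = 6

6


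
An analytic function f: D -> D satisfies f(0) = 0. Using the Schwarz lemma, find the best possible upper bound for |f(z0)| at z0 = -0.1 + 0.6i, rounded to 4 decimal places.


Step 1: Schwarz lemma: if f: D -> D is analytic with f(0) = 0, then |f(z)| <= |z| for all z in D, and this is sharp (f(z) = z).
Step 2: |z0|^2 = (-0.1)^2 + 0.6^2 = 0.37
Step 3: |z0| = sqrt(0.37) = 0.608276
Step 4: Best bound = |z0| = 0.6083

0.6083


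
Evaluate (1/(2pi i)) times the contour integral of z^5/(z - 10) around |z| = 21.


Step 1: f(z) = z^5, a = 10 is inside |z| = 21
Step 2: By Cauchy integral formula: (1/(2pi*i)) * integral = f(a)
Step 3: f(10) = 10^5 = 100000

100000


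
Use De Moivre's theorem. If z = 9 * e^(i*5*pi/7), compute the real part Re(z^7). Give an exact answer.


Step 1: By De Moivre's theorem, z^7 = 9^7 * e^(i*7*5*pi/7) = 4782969 * (cos(5*pi) + i*sin(5*pi))
Step 2: |z|^7 = 9^7 = 4782969
Step 3: Reduce the angle mod 2*pi: 5*pi - 4*pi = pi
Step 4: cos(pi) = -1
Step 5: Re(z^7) = 4782969 * (-1) = -4782969

-4782969


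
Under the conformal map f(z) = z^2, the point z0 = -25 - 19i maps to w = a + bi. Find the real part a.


Step 1: z0 = -25 - 19i
Step 2: z0^2 = (-25)^2 - (-19)^2 + 950i
Step 3: real part = 625 - 361 = 264

264


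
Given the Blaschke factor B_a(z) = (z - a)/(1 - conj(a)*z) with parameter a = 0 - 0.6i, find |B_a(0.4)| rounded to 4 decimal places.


Step 1: Numerator z0 - a = 0.4 - (0 - 0.6i) = 0.4 + 0.6i
Step 2: Denominator 1 - conj(a)*z0 = 1 - (0 + 0.6i)*0.4 = 1 - 0.24i
Step 3: |z0 - a|^2 = 0.4^2 + 0.6^2 = 0.52; |1 - conj(a)*z0|^2 = 1^2 + (-0.24)^2 = 1.0576
Step 4: |B_a(0.4)| = sqrt(0.52 / 1.0576) = sqrt(0.491679)
Step 5: = 0.7012

0.7012


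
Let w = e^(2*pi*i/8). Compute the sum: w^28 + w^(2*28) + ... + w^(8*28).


Step 1: The sum sum_{j=1}^{n} w^(k*j) equals n if n | k, else 0.
Step 2: Here n = 8, k = 28
Step 3: Does n divide k? 8 | 28 -> False
Step 4: Sum = 0

0


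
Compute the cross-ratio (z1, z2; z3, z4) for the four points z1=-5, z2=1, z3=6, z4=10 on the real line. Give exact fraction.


Step 1: (z1-z3)(z2-z4) = (-11) * (-9) = 99
Step 2: (z1-z4)(z2-z3) = (-15) * (-5) = 75
Step 3: Cross-ratio = 99/75 = 33/25

33/25


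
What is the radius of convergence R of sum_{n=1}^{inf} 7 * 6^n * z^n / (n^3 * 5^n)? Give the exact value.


Step 1: General term a_n = 7 * 6^n / (n^3 * 5^n)
Step 2: By the root test, |a_n|^(1/n) = 7^(1/n) * 6 / (n^(3/n) * 5) -> 6/5 as n -> infinity (since 7^(1/n) -> 1 and n^(3/n) -> 1)
Step 3: R = 1/lim|a_n|^(1/n) = 5/6

5/6


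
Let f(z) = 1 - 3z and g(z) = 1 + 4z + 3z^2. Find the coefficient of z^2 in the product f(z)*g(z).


Step 1: z^2 term in f*g comes from: (1)*(3z^2) + (-3z)*(4z) + (0)*(1)
Step 2: = 3 - 12 + 0
Step 3: = -9

-9


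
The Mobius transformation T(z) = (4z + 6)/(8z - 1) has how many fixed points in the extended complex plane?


Step 1: Fixed points satisfy T(z) = z
Step 2: 8z^2 - 5z - 6 = 0
Step 3: Discriminant = (-5)^2 - 4*8*(-6) = 217
Step 4: Number of fixed points = 2

2


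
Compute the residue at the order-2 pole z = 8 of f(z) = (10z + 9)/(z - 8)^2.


Step 1: Pole of order 2 at z = 8
Step 2: Res = lim d/dz [(z - 8)^2 * f(z)] as z -> 8
Step 3: (z - 8)^2 * f(z) = 10z + 9
Step 4: d/dz[10z + 9] = 10

10


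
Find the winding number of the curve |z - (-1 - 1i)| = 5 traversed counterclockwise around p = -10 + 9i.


Step 1: Center c = (-1, -1), radius = 5
Step 2: |p - c|^2 = (-9)^2 + 10^2 = 181
Step 3: r^2 = 25
Step 4: |p-c| > r so winding number = 0

0


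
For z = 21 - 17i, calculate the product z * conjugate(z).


Step 1: conj(z) = 21 + 17i
Step 2: z * conj(z) = 21^2 + (-17)^2
Step 3: = 441 + 289 = 730

730


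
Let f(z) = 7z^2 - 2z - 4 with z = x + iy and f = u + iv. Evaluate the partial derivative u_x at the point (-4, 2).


Step 1: f(z) = 7(x+iy)^2 - 2(x+iy) - 4
Step 2: u = 7(x^2 - y^2) - 2x - 4
Step 3: u_x = 14x - 2
Step 4: At (-4, 2): u_x = -56 - 2 = -58

-58


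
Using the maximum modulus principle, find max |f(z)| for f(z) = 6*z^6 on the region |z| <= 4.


Step 1: On |z| = 4, |f(z)| = 6 * |z|^6 = 6 * 4^6
Step 2: By maximum modulus principle, maximum is on boundary.
Step 3: Maximum = 6 * 4096 = 24576

24576


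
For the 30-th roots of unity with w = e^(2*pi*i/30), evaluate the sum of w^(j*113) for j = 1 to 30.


Step 1: The sum sum_{j=1}^{n} w^(k*j) equals n if n | k, else 0.
Step 2: Here n = 30, k = 113
Step 3: Does n divide k? 30 | 113 -> False
Step 4: Sum = 0

0


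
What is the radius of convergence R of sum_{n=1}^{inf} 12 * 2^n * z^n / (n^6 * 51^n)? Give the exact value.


Step 1: General term a_n = 12 * 2^n / (n^6 * 51^n)
Step 2: By the root test, |a_n|^(1/n) = 12^(1/n) * 2 / (n^(6/n) * 51) -> 2/51 as n -> infinity (since 12^(1/n) -> 1 and n^(6/n) -> 1)
Step 3: R = 1/lim|a_n|^(1/n) = 51/2

51/2


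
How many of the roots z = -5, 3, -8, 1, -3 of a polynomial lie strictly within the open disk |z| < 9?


Step 1: Check each root:
  z = -5: |-5| = 5 < 9
  z = 3: |3| = 3 < 9
  z = -8: |-8| = 8 < 9
  z = 1: |1| = 1 < 9
  z = -3: |-3| = 3 < 9
Step 2: Count = 5

5


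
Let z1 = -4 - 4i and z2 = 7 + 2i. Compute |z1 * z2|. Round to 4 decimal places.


Step 1: |z1| = sqrt((-4)^2 + (-4)^2) = sqrt(32)
Step 2: |z2| = sqrt(7^2 + 2^2) = sqrt(53)
Step 3: |z1*z2| = |z1|*|z2| = sqrt(32) * sqrt(53) = sqrt(32 * 53) = sqrt(1696)
Step 4: = 41.1825

41.1825


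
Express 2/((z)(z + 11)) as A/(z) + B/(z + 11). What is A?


Step 1: Multiply both sides by (z) and set z = 0
Step 2: A = 2 / (0 + 11)
Step 3: A = 2 / 11
Step 4: A = 2/11

2/11


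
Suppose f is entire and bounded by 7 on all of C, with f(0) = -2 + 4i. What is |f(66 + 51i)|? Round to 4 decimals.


Step 1: By Liouville's theorem, a bounded entire function is constant.
Step 2: f(z) = f(0) = -2 + 4i for all z.
Step 3: |f(w)| = |-2 + 4i| = sqrt(4 + 16)
Step 4: = 4.4721

4.4721


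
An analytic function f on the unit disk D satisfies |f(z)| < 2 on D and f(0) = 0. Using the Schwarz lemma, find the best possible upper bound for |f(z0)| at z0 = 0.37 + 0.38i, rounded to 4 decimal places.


Step 1: g = f/2 maps D -> D with g(0) = 0, so by the Schwarz lemma |g(z)| <= |z|, i.e. |f(z)| <= 2|z|; this is sharp (f(z) = 2z).
Step 2: |z0|^2 = 0.37^2 + 0.38^2 = 0.2813
Step 3: |z0| = sqrt(0.2813) = 0.530377
Step 4: Best bound = 2 * |z0| = 2 * 0.530377 = 1.0608

1.0608


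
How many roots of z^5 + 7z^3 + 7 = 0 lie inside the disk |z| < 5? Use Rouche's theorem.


Step 1: On |z| = 5 the three terms have sizes |z^5| = 5^5 = 3125, |7z^3| = 7*5^3 = 875, |7| = 7
Step 2: The dominant term is g(z) = z^5; let h(z) = 7z^3 + 7 so f = g + h
Step 3: On |z| = 5: |g| = 3125 and |h| <= 875 + 7 = 882
Step 4: Since 3125 > 882, |h| < |g| on |z| = 5, so by Rouche f has the same number of zeros as g inside |z| < 5
Step 5: g(z) = z^5 has 5 zeros (all at the origin) inside |z| < 5. Answer = 5

5


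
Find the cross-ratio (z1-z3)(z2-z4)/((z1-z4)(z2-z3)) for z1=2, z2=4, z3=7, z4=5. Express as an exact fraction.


Step 1: (z1-z3)(z2-z4) = (-5) * (-1) = 5
Step 2: (z1-z4)(z2-z3) = (-3) * (-3) = 9
Step 3: Cross-ratio = 5/9 = 5/9

5/9


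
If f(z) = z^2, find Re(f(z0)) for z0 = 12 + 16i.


Step 1: z0 = 12 + 16i
Step 2: z0^2 = 12^2 - 16^2 + 384i
Step 3: real part = 144 - 256 = -112

-112


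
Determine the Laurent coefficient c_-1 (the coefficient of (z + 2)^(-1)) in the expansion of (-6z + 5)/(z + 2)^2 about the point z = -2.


Step 1: Write the numerator in powers of (z + 2): -6z + 5 = -6(z + 2) + (-6*(-2) + 5) = -6(z + 2) + 17
Step 2: Divide by (z + 2)^2: f(z) = 17(z + 2)^(-2) - 6(z + 2)^(-1)
Step 3: This finite sum is the Laurent series of f about z = -2.
Step 4: Coefficient of (z + 2)^(-1) = coefficient of (z + 2) in the re-centred numerator = -6

-6


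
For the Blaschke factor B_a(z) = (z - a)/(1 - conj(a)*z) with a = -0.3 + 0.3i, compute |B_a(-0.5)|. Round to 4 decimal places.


Step 1: Numerator z0 - a = -0.5 - (-0.3 + 0.3i) = -0.2 - 0.3i
Step 2: Denominator 1 - conj(a)*z0 = 1 - (-0.3 - 0.3i)*(-0.5) = 0.85 - 0.15i
Step 3: |z0 - a|^2 = (-0.2)^2 + (-0.3)^2 = 0.13; |1 - conj(a)*z0|^2 = 0.85^2 + (-0.15)^2 = 0.745
Step 4: |B_a(-0.5)| = sqrt(0.13 / 0.745) = sqrt(0.174497)
Step 5: = 0.4177

0.4177


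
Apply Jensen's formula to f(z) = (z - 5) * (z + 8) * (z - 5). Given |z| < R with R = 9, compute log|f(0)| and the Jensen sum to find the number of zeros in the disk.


Jensen's formula: (1/2pi)*integral log|f(Re^it)|dt = log|f(0)| + sum_{|a_k|<R} log(R/|a_k|)
Step 1: f(0) = (-5) * 8 * (-5) = 200
Step 2: log|f(0)| = log|5| + log|-8| + log|5| = 5.2983
Step 3: Zeros inside |z| < 9: 5, -8, 5
Step 4: Jensen sum = log(9/5) + log(9/8) + log(9/5) = 1.2934
Step 5: n(R) = number of terms in the Jensen sum = count of zeros inside |z| < 9 = 3

3


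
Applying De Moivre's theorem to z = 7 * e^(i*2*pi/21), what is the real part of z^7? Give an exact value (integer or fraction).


Step 1: By De Moivre's theorem, z^7 = 7^7 * e^(i*7*2*pi/21) = 823543 * (cos(2*pi/3) + i*sin(2*pi/3))
Step 2: |z|^7 = 7^7 = 823543
Step 3: The angle 2*pi/3 already lies in [0, 2*pi)
Step 4: cos(2*pi/3) = -1/2
Step 5: Re(z^7) = 823543 * (-1/2) = -823543/2

-823543/2
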